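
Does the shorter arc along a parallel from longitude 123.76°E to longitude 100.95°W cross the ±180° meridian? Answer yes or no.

Naïve |-100.95 − 123.76| = 224.71° > 180°, so the shorter arc goes the other way round — across 180°.
Signed shortest Δλ = ((-100.95 − 123.76 + 180) mod 360) − 180 = 135.29°.
Going east by 135.29° from +123.76° passes through 180° before reaching -100.95°.

Yes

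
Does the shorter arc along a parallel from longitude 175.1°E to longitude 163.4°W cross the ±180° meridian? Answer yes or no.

Naïve |-163.4 − 175.1| = 338.5° > 180°, so the shorter arc goes the other way round — across 180°.
Signed shortest Δλ = ((-163.4 − 175.1 + 180) mod 360) − 180 = 21.5°.
Going east by 21.5° from +175.1° passes through 180° before reaching -163.4°.

Yes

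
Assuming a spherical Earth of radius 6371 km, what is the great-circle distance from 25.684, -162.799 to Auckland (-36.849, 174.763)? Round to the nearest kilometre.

Δλ = 174.763 − -162.799 = 337.562°; wrapped into (−180°, 180°]: -22.438°.
Δφ = -36.849 − 25.684 = -62.533°.
a = sin²(Δφ/2) + cos φ₁ · cos φ₂ · sin²(Δλ/2) = 0.296679.
c = 2·atan2(√a, √(1−a)) = 1.15202 rad → d = 6371·c ≈ 7339.53 km.

7340 km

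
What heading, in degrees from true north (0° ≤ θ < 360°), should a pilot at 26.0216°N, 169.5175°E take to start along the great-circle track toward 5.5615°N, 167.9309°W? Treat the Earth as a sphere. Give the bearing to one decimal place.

129.6°

Δλ = -167.9309 − 169.5175 = -337.4484°; wrapped into (−180°, 180°]: 22.5516°.
θ = atan2( sin Δλ · cos φ₂ , cos φ₁ · sin φ₂ − sin φ₁ · cos φ₂ · cos Δλ )
  = atan2(0.38171, -0.31617) = 129.635° → normalised to [0°, 360°): 129.635°.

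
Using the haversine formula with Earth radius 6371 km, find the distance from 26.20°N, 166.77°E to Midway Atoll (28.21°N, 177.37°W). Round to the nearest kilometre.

1583 km

Δλ = -177.37 − 166.77 = -344.14°; wrapped into (−180°, 180°]: 15.86°.
Δφ = 28.21 − 26.20 = 2.01°.
a = sin²(Δφ/2) + cos φ₁ · cos φ₂ · sin²(Δλ/2) = 0.015357.
c = 2·atan2(√a, √(1−a)) = 0.24849 rad → d = 6371·c ≈ 1583.12 km.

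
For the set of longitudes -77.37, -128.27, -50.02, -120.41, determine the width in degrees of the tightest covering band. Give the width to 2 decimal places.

78.25°

Sort the longitudes: -128.27°, -120.41°, -77.37°, -50.02°.
Eastward gaps between consecutive values (wrapping around): 7.86°, 43.04°, 27.35°, 281.75°.
Largest gap = 281.75° ⇒ minimal covering band is its complement: 360° − 281.75° = 78.25°.
Band runs from -128.27° eastward to -50.02°.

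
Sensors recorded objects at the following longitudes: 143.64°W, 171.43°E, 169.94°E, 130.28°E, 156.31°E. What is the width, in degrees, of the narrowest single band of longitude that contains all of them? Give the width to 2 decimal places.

Sort the longitudes: -143.64°, +130.28°, +156.31°, +169.94°, +171.43°.
Eastward gaps between consecutive values (wrapping around): 273.92°, 26.03°, 13.63°, 1.49°, 44.93°.
Largest gap = 273.92° ⇒ minimal covering band is its complement: 360° − 273.92° = 86.08°.
Band runs from +130.28° eastward to -143.64°, crossing the antimeridian.

86.08°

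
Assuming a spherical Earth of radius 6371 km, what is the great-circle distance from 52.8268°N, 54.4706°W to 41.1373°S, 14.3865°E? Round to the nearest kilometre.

Δλ = 14.3865 − -54.4706 = 68.8571°.
Δφ = -41.1373 − 52.8268 = -93.9641°.
a = sin²(Δφ/2) + cos φ₁ · cos φ₂ · sin²(Δλ/2) = 0.680028.
c = 2·atan2(√a, √(1−a)) = 1.93912 rad → d = 6371·c ≈ 12354.16 km.

12354 km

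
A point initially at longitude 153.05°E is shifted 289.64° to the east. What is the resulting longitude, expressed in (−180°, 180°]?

82.69°E

Start at +153.05°; shift +289.64° → +442.69°.
+442.69° lies outside (−180°, 180°]; subtract 360° → +82.69°.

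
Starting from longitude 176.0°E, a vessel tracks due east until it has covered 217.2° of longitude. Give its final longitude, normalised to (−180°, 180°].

33.2°E

Start at +176.0°; shift +217.2° → +393.2°.
+393.2° lies outside (−180°, 180°]; subtract 360° → +33.2°.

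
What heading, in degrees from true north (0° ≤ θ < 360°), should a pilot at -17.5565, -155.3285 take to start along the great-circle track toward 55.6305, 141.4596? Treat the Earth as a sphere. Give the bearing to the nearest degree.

330°

Δλ = 141.4596 − -155.3285 = 296.7881°; wrapped into (−180°, 180°]: -63.2119°.
θ = atan2( sin Δλ · cos φ₂ , cos φ₁ · sin φ₂ − sin φ₁ · cos φ₂ · cos Δλ )
  = atan2(-0.50394, 0.86371) = -30.262° → normalised to [0°, 360°): 329.738°.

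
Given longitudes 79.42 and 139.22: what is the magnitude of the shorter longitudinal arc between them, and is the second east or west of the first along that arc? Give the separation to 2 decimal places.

Raw difference: 139.22 − 79.42 = 59.8°.
Normalise into (−180°, 180°]: 59.8° stays 59.8°.
Positive ⇒ the second point lies to the east; separation 59.80°.

59.80° east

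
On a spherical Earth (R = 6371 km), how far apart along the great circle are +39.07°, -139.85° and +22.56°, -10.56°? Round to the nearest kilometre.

11370 km

Δλ = -10.56 − -139.85 = 129.29°.
Δφ = 22.56 − 39.07 = -16.51°.
a = sin²(Δφ/2) + cos φ₁ · cos φ₂ · sin²(Δλ/2) = 0.606106.
c = 2·atan2(√a, √(1−a)) = 1.78464 rad → d = 6371·c ≈ 11369.91 km.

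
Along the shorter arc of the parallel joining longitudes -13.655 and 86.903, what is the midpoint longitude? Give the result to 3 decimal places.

+36.624°

Signed shortest Δλ from -13.655° to +86.903° is +100.558°.
Midpoint longitude = -13.655° + (+100.558°)/2 = -13.655° + 50.279° = +36.624°.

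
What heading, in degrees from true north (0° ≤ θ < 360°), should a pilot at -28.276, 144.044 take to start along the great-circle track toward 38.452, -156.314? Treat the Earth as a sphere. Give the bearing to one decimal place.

Δλ = -156.314 − 144.044 = -300.358°; wrapped into (−180°, 180°]: 59.642°.
θ = atan2( sin Δλ · cos φ₂ , cos φ₁ · sin φ₂ − sin φ₁ · cos φ₂ · cos Δλ )
  = atan2(0.67575, 0.73515) = 42.589° → normalised to [0°, 360°): 42.589°.

42.6°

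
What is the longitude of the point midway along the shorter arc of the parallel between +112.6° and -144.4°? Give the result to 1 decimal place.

+164.1°

Signed shortest Δλ from +112.6° to -144.4° is +103.0°.
Midpoint longitude = +112.6° + (+103.0°)/2 = +112.6° + 51.5° = +164.1°.
(The naïve average (+112.6 + -144.4)/2 = -15.9° is on the wrong side of the globe.)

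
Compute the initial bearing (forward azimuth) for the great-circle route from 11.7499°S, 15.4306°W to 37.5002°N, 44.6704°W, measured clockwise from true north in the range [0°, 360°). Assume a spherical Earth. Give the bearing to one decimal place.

Δλ = -44.6704 − -15.4306 = -29.2398°.
θ = atan2( sin Δλ · cos φ₂ , cos φ₁ · sin φ₂ − sin φ₁ · cos φ₂ · cos Δλ )
  = atan2(-0.38753, 0.73698) = -27.737° → normalised to [0°, 360°): 332.263°.

332.3°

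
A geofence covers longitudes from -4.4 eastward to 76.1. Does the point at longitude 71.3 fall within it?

Band width going east from -4.4° to +76.1°: ((76.1 − -4.4) mod 360) = 80.5°.
Offset of +71.3° east of the west edge: ((71.3 − -4.4) mod 360) = 75.7°.
75.7° ≤ 80.5° ⇒ inside.

Yes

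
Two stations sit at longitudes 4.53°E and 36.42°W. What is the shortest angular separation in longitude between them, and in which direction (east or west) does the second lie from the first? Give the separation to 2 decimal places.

40.95° west

Raw difference: -36.42 − 4.53 = -40.95°.
Normalise into (−180°, 180°]: -40.95° stays -40.95°.
Negative ⇒ the second point lies to the west; separation 40.95°.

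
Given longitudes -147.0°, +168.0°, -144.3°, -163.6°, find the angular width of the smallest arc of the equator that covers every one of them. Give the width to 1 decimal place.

47.7°

Sort the longitudes: -163.6°, -147.0°, -144.3°, +168.0°.
Eastward gaps between consecutive values (wrapping around): 16.6°, 2.7°, 312.3°, 28.4°.
Largest gap = 312.3° ⇒ minimal covering band is its complement: 360° − 312.3° = 47.7°.
Band runs from +168.0° eastward to -144.3°, crossing the antimeridian.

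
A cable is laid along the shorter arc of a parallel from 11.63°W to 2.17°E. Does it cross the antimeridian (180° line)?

Signed shortest Δλ = ((2.17 − -11.63 + 180) mod 360) − 180 = 13.8°.
Going east by 13.8° from -11.63° reaches +2.17° without touching 180°.

No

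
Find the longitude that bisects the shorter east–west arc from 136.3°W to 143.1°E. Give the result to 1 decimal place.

176.6°W

Signed shortest Δλ from -136.3° to +143.1° is -80.6°.
Midpoint longitude = -136.3° + (-80.6°)/2 = -136.3° − 40.3° = -176.6°.
(The naïve average (-136.3 + +143.1)/2 = 3.4° is on the wrong side of the globe.)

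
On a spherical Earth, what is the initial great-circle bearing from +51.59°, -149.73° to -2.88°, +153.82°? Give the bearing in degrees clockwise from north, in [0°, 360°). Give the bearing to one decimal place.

240.9°

Δλ = 153.82 − -149.73 = 303.55°; wrapped into (−180°, 180°]: -56.45°.
θ = atan2( sin Δλ · cos φ₂ , cos φ₁ · sin φ₂ − sin φ₁ · cos φ₂ · cos Δλ )
  = atan2(-0.83235, -0.46373) = -119.124° → normalised to [0°, 360°): 240.876°.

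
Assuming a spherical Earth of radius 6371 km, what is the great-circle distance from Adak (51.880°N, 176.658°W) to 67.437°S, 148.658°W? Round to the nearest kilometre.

13472 km

Δλ = -148.658 − -176.658 = 28.000°.
Δφ = -67.437 − 51.880 = -119.317°.
a = sin²(Δφ/2) + cos φ₁ · cos φ₂ · sin²(Δλ/2) = 0.758683.
c = 2·atan2(√a, √(1−a)) = 2.11457 rad → d = 6371·c ≈ 13471.91 km.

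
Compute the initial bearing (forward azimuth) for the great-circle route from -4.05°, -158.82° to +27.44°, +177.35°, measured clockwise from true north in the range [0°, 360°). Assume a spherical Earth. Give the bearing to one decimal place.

325.3°

Δλ = 177.35 − -158.82 = 336.17°; wrapped into (−180°, 180°]: -23.83°.
θ = atan2( sin Δλ · cos φ₂ , cos φ₁ · sin φ₂ − sin φ₁ · cos φ₂ · cos Δλ )
  = atan2(-0.35857, 0.51701) = -34.743° → normalised to [0°, 360°): 325.257°.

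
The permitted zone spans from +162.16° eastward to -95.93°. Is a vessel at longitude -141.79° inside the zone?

Yes

Band width going east from +162.16° to -95.93°: ((-95.93 − 162.16) mod 360) = 101.91°.
Offset of -141.79° east of the west edge: ((-141.79 − 162.16) mod 360) = 56.05°.
56.05° ≤ 101.91° ⇒ inside.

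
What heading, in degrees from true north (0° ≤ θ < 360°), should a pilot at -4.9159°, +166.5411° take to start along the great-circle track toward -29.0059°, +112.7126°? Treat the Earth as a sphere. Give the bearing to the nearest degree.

Δλ = 112.7126 − 166.5411 = -53.8285°.
θ = atan2( sin Δλ · cos φ₂ , cos φ₁ · sin φ₂ − sin φ₁ · cos φ₂ · cos Δλ )
  = atan2(-0.70600, -0.43888) = -121.867° → normalised to [0°, 360°): 238.133°.

238°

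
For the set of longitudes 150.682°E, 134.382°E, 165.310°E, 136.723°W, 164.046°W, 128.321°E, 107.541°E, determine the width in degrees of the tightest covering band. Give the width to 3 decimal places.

Sort the longitudes: -164.046°, -136.723°, +107.541°, +128.321°, +134.382°, +150.682°, +165.310°.
Eastward gaps between consecutive values (wrapping around): 27.323°, 244.264°, 20.780°, 6.061°, 16.300°, 14.628°, 30.644°.
Largest gap = 244.264° ⇒ minimal covering band is its complement: 360° − 244.264° = 115.736°.
Band runs from +107.541° eastward to -136.723°, crossing the antimeridian.

115.736°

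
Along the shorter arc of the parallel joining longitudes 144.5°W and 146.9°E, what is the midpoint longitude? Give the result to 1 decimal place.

178.8°W

Signed shortest Δλ from -144.5° to +146.9° is -68.6°.
Midpoint longitude = -144.5° + (-68.6°)/2 = -144.5° − 34.3° = -178.8°.
(The naïve average (-144.5 + +146.9)/2 = 1.2° is on the wrong side of the globe.)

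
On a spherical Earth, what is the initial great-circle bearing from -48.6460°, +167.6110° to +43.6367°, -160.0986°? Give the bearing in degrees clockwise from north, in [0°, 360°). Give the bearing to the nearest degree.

23°

Δλ = -160.0986 − 167.6110 = -327.7096°; wrapped into (−180°, 180°]: 32.2904°.
θ = atan2( sin Δλ · cos φ₂ , cos φ₁ · sin φ₂ − sin φ₁ · cos φ₂ · cos Δλ )
  = atan2(0.38662, 0.91519) = 22.902° → normalised to [0°, 360°): 22.902°.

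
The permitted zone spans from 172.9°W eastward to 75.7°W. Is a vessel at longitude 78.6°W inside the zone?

Yes

Band width going east from -172.9° to -75.7°: ((-75.7 − -172.9) mod 360) = 97.2°.
Offset of -78.6° east of the west edge: ((-78.6 − -172.9) mod 360) = 94.3°.
94.3° ≤ 97.2° ⇒ inside.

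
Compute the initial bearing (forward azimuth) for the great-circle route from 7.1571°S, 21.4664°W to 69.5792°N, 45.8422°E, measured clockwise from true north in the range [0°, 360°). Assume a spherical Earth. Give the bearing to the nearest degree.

Δλ = 45.8422 − -21.4664 = 67.3086°.
θ = atan2( sin Δλ · cos φ₂ , cos φ₁ · sin φ₂ − sin φ₁ · cos φ₂ · cos Δλ )
  = atan2(0.32191, 0.94662) = 18.781° → normalised to [0°, 360°): 18.781°.

19°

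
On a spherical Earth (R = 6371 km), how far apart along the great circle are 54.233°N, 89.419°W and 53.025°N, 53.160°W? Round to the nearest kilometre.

Δλ = -53.160 − -89.419 = 36.259°.
Δφ = 53.025 − 54.233 = -1.208°.
a = sin²(Δφ/2) + cos φ₁ · cos φ₂ · sin²(Δλ/2) = 0.034150.
c = 2·atan2(√a, √(1−a)) = 0.37173 rad → d = 6371·c ≈ 2368.29 km.

2368 km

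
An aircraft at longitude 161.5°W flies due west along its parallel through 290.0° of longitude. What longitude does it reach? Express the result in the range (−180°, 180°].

91.5°W

Start at -161.5°; shift −290.0° → -451.5°.
-451.5° lies outside (−180°, 180°]; add 360° → -91.5°.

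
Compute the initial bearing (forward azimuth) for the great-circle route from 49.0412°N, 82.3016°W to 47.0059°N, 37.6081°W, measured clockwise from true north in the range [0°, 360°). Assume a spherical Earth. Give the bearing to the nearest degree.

Δλ = -37.6081 − -82.3016 = 44.6935°.
θ = atan2( sin Δλ · cos φ₂ , cos φ₁ · sin φ₂ − sin φ₁ · cos φ₂ · cos Δλ )
  = atan2(0.47961, 0.11337) = 76.700° → normalised to [0°, 360°): 76.700°.

77°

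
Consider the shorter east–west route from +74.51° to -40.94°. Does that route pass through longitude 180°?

No

Signed shortest Δλ = ((-40.94 − 74.51 + 180) mod 360) − 180 = -115.45°.
Going west by 115.45° from +74.51° reaches -40.94° without touching 180°.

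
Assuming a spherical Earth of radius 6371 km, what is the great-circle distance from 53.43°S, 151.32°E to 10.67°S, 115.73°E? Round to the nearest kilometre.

5708 km

Δλ = 115.73 − 151.32 = -35.59°.
Δφ = -10.67 − -53.43 = 42.76°.
a = sin²(Δφ/2) + cos φ₁ · cos φ₂ · sin²(Δλ/2) = 0.187583.
c = 2·atan2(√a, √(1−a)) = 0.89588 rad → d = 6371·c ≈ 5707.64 km.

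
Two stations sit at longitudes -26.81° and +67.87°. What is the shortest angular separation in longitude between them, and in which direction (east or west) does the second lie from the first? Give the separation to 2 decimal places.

Raw difference: 67.87 − -26.81 = 94.68°.
Normalise into (−180°, 180°]: 94.68° stays 94.68°.
Positive ⇒ the second point lies to the east; separation 94.68°.

94.68° east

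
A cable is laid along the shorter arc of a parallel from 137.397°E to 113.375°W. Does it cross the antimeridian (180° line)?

Naïve |-113.375 − 137.397| = 250.772° > 180°, so the shorter arc goes the other way round — across 180°.
Signed shortest Δλ = ((-113.375 − 137.397 + 180) mod 360) − 180 = 109.228°.
Going east by 109.228° from +137.397° passes through 180° before reaching -113.375°.

Yes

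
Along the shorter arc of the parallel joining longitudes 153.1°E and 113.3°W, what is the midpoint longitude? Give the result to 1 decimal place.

160.1°W

Signed shortest Δλ from +153.1° to -113.3° is +93.6°.
Midpoint longitude = +153.1° + (+93.6°)/2 = +153.1° + 46.8° = +199.9°.
Normalise into (−180°, 180°]: -160.1°.
(The naïve average (+153.1 + -113.3)/2 = 19.9° is on the wrong side of the globe.)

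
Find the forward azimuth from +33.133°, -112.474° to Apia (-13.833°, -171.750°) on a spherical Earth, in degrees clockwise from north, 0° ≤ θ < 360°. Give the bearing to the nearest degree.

241°

Δλ = -171.750 − -112.474 = -59.276°.
θ = atan2( sin Δλ · cos φ₂ , cos φ₁ · sin φ₂ − sin φ₁ · cos φ₂ · cos Δλ )
  = atan2(-0.83471, -0.47137) = -119.454° → normalised to [0°, 360°): 240.546°.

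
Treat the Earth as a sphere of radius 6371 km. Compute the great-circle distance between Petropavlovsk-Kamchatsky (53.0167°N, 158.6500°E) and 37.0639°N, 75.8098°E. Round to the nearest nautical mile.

Δλ = 75.8098 − 158.6500 = -82.8402°.
Δφ = 37.0639 − 53.0167 = -15.9528°.
a = sin²(Δφ/2) + cos φ₁ · cos φ₂ · sin²(Δλ/2) = 0.229361.
c = 2·atan2(√a, √(1−a)) = 0.99884 rad → d = 6371·c ≈ 6363.61 km ≈ 3436.07 nmi.

3436 nmi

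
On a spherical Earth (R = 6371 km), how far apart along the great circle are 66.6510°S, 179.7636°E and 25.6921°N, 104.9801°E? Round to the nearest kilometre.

11977 km

Δλ = 104.9801 − 179.7636 = -74.7835°.
Δφ = 25.6921 − -66.6510 = 92.3431°.
a = sin²(Δφ/2) + cos φ₁ · cos φ₂ · sin²(Δλ/2) = 0.652146.
c = 2·atan2(√a, √(1−a)) = 1.87999 rad → d = 6371·c ≈ 11977.43 km.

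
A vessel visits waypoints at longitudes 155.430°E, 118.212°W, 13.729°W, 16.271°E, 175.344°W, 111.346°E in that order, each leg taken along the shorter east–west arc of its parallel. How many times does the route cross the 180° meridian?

Leg 1: +155.430° → -118.212°, shortest Δλ = 86.358° (east) — crosses 180°.
Leg 2: -118.212° → -13.729°, shortest Δλ = 104.483° (east) — does not cross 180°.
Leg 3: -13.729° → +16.271°, shortest Δλ = 30.0° (east) — does not cross 180°.
Leg 4: +16.271° → -175.344°, shortest Δλ = 168.385° (east) — crosses 180°.
Leg 5: -175.344° → +111.346°, shortest Δλ = -73.31° (west) — crosses 180°.
Total crossings: 3.

3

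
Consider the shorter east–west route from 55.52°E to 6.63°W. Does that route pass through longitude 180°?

Signed shortest Δλ = ((-6.63 − 55.52 + 180) mod 360) − 180 = -62.15°.
Going west by 62.15° from +55.52° reaches -6.63° without touching 180°.

No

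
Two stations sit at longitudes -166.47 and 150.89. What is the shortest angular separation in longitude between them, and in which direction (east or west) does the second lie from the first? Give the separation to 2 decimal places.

Raw difference: 150.89 − -166.47 = 317.36°.
Normalise into (−180°, 180°]: 317.36° − 360° = -42.64°.
Negative ⇒ the second point lies to the west; separation 42.64°.

42.64° west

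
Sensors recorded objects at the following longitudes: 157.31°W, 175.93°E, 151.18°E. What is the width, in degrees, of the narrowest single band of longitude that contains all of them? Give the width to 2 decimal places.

Sort the longitudes: -157.31°, +151.18°, +175.93°.
Eastward gaps between consecutive values (wrapping around): 308.49°, 24.75°, 26.76°.
Largest gap = 308.49° ⇒ minimal covering band is its complement: 360° − 308.49° = 51.51°.
Band runs from +151.18° eastward to -157.31°, crossing the antimeridian.

51.51°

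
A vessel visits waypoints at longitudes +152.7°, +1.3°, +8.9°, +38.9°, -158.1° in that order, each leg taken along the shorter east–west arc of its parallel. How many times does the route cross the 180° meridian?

1

Leg 1: +152.7° → +1.3°, shortest Δλ = -151.4° (west) — does not cross 180°.
Leg 2: +1.3° → +8.9°, shortest Δλ = 7.6° (east) — does not cross 180°.
Leg 3: +8.9° → +38.9°, shortest Δλ = 30.0° (east) — does not cross 180°.
Leg 4: +38.9° → -158.1°, shortest Δλ = 163.0° (east) — crosses 180°.
Total crossings: 1.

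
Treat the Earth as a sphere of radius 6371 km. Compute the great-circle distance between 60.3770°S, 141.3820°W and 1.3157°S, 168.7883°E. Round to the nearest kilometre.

7806 km

Δλ = 168.7883 − -141.3820 = 310.1703°; wrapped into (−180°, 180°]: -49.8297°.
Δφ = -1.3157 − -60.3770 = 59.0613°.
a = sin²(Δφ/2) + cos φ₁ · cos φ₂ · sin²(Δλ/2) = 0.330638.
c = 2·atan2(√a, √(1−a)) = 1.22524 rad → d = 6371·c ≈ 7805.98 km.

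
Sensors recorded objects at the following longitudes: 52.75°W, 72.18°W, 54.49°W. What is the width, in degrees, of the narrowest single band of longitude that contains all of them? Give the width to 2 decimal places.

Sort the longitudes: -72.18°, -54.49°, -52.75°.
Eastward gaps between consecutive values (wrapping around): 17.69°, 1.74°, 340.57°.
Largest gap = 340.57° ⇒ minimal covering band is its complement: 360° − 340.57° = 19.43°.
Band runs from -72.18° eastward to -52.75°.

19.43°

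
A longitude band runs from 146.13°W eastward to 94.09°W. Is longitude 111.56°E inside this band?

No

Band width going east from -146.13° to -94.09°: ((-94.09 − -146.13) mod 360) = 52.04°.
Offset of +111.56° east of the west edge: ((111.56 − -146.13) mod 360) = 257.69°.
257.69° > 52.04° ⇒ outside.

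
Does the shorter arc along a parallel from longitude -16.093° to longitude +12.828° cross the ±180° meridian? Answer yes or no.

Signed shortest Δλ = ((12.828 − -16.093 + 180) mod 360) − 180 = 28.921°.
Going east by 28.921° from -16.093° reaches +12.828° without touching 180°.

No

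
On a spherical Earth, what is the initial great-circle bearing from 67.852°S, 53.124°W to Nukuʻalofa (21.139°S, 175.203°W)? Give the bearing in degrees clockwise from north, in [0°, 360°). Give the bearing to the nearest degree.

Δλ = -175.203 − -53.124 = -122.079°.
θ = atan2( sin Δλ · cos φ₂ , cos φ₁ · sin φ₂ − sin φ₁ · cos φ₂ · cos Δλ )
  = atan2(-0.79030, -0.59476) = -126.964° → normalised to [0°, 360°): 233.036°.

233°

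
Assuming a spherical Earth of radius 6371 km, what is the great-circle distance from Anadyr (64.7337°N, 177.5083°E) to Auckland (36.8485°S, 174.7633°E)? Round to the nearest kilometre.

11298 km

Δλ = 174.7633 − 177.5083 = -2.7450°.
Δφ = -36.8485 − 64.7337 = -101.5822°.
a = sin²(Δφ/2) + cos φ₁ · cos φ₂ · sin²(Δλ/2) = 0.600583.
c = 2·atan2(√a, √(1−a)) = 1.77334 rad → d = 6371·c ≈ 11297.97 km.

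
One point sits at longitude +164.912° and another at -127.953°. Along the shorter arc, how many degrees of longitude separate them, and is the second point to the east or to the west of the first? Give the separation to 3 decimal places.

67.135° east

Raw difference: -127.953 − 164.912 = -292.865°.
Normalise into (−180°, 180°]: -292.865° + 360° = 67.135°.
Positive ⇒ the second point lies to the east; separation 67.135°.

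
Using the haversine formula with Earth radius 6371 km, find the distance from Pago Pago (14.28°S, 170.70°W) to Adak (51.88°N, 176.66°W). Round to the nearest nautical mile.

3984 nmi

Δλ = -176.66 − -170.70 = -5.96°.
Δφ = 51.88 − -14.28 = 66.16°.
a = sin²(Δφ/2) + cos φ₁ · cos φ₂ · sin²(Δλ/2) = 0.299525.
c = 2·atan2(√a, √(1−a)) = 1.15824 rad → d = 6371·c ≈ 7379.16 km ≈ 3984.43 nmi.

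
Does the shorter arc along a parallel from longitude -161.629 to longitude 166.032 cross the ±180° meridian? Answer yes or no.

Naïve |166.032 − -161.629| = 327.661° > 180°, so the shorter arc goes the other way round — across 180°.
Signed shortest Δλ = ((166.032 − -161.629 + 180) mod 360) − 180 = -32.339°.
Going west by 32.339° from -161.629° passes through 180° before reaching +166.032°.

Yes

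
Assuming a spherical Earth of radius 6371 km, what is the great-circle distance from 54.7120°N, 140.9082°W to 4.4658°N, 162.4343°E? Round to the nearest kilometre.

7523 km

Δλ = 162.4343 − -140.9082 = 303.3425°; wrapped into (−180°, 180°]: -56.6575°.
Δφ = 4.4658 − 54.7120 = -50.2462°.
a = sin²(Δφ/2) + cos φ₁ · cos φ₂ · sin²(Δλ/2) = 0.309943.
c = 2·atan2(√a, √(1−a)) = 1.18088 rad → d = 6371·c ≈ 7523.36 km.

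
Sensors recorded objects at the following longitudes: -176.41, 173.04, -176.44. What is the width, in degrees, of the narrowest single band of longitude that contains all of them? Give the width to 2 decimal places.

Sort the longitudes: -176.44°, -176.41°, +173.04°.
Eastward gaps between consecutive values (wrapping around): 0.03°, 349.45°, 10.52°.
Largest gap = 349.45° ⇒ minimal covering band is its complement: 360° − 349.45° = 10.55°.
Band runs from +173.04° eastward to -176.41°, crossing the antimeridian.

10.55°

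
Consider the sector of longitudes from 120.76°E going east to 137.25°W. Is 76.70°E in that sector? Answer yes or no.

No

Band width going east from +120.76° to -137.25°: ((-137.25 − 120.76) mod 360) = 101.99°.
Offset of +76.70° east of the west edge: ((76.70 − 120.76) mod 360) = 315.94°.
315.94° > 101.99° ⇒ outside.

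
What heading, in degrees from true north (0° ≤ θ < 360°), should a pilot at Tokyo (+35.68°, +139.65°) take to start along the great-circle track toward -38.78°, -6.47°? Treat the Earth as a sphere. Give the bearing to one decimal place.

Δλ = -6.47 − 139.65 = -146.12°.
θ = atan2( sin Δλ · cos φ₂ , cos φ₁ · sin φ₂ − sin φ₁ · cos φ₂ · cos Δλ )
  = atan2(-0.43457, -0.13128) = -106.809° → normalised to [0°, 360°): 253.191°.

253.2°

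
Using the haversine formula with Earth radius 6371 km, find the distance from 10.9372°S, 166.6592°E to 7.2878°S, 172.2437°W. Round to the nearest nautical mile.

Δλ = -172.2437 − 166.6592 = -338.9029°; wrapped into (−180°, 180°]: 21.0971°.
Δφ = -7.2878 − -10.9372 = 3.6494°.
a = sin²(Δφ/2) + cos φ₁ · cos φ₂ · sin²(Δλ/2) = 0.033653.
c = 2·atan2(√a, √(1−a)) = 0.36899 rad → d = 6371·c ≈ 2350.82 km ≈ 1269.34 nmi.

1269 nmi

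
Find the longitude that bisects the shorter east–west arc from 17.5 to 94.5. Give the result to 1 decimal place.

Signed shortest Δλ from +17.5° to +94.5° is +77.0°.
Midpoint longitude = +17.5° + (+77.0°)/2 = +17.5° + 38.5° = +56.0°.

+56.0°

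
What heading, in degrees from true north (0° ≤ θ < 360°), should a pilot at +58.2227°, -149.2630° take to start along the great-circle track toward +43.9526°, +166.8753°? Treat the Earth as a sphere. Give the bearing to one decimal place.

261.4°

Δλ = 166.8753 − -149.2630 = 316.1383°; wrapped into (−180°, 180°]: -43.8617°.
θ = atan2( sin Δλ · cos φ₂ , cos φ₁ · sin φ₂ − sin φ₁ · cos φ₂ · cos Δλ )
  = atan2(-0.49884, -0.07575) = -98.635° → normalised to [0°, 360°): 261.365°.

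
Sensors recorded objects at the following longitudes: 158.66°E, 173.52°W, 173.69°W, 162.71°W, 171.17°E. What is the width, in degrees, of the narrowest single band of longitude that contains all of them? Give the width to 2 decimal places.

Sort the longitudes: -173.69°, -173.52°, -162.71°, +158.66°, +171.17°.
Eastward gaps between consecutive values (wrapping around): 0.17°, 10.81°, 321.37°, 12.51°, 15.14°.
Largest gap = 321.37° ⇒ minimal covering band is its complement: 360° − 321.37° = 38.63°.
Band runs from +158.66° eastward to -162.71°, crossing the antimeridian.

38.63°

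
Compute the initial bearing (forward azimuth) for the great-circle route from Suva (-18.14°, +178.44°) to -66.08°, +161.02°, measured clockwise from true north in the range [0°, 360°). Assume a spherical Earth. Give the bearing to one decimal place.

Δλ = 161.02 − 178.44 = -17.42°.
θ = atan2( sin Δλ · cos φ₂ , cos φ₁ · sin φ₂ − sin φ₁ · cos φ₂ · cos Δλ )
  = atan2(-0.12138, -0.74823) = -170.785° → normalised to [0°, 360°): 189.215°.

189.2°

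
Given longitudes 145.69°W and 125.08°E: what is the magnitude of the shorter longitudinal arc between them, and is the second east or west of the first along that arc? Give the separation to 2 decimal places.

89.23° west

Raw difference: 125.08 − -145.69 = 270.77°.
Normalise into (−180°, 180°]: 270.77° − 360° = -89.23°.
Negative ⇒ the second point lies to the west; separation 89.23°.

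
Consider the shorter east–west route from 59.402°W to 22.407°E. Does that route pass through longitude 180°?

Signed shortest Δλ = ((22.407 − -59.402 + 180) mod 360) − 180 = 81.809°.
Going east by 81.809° from -59.402° reaches +22.407° without touching 180°.

No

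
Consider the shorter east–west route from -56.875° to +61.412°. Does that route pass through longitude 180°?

Signed shortest Δλ = ((61.412 − -56.875 + 180) mod 360) − 180 = 118.287°.
Going east by 118.287° from -56.875° reaches +61.412° without touching 180°.

No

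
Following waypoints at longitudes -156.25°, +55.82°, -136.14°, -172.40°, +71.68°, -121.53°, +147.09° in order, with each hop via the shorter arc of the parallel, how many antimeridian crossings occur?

Leg 1: -156.25° → +55.82°, shortest Δλ = -147.93° (west) — crosses 180°.
Leg 2: +55.82° → -136.14°, shortest Δλ = 168.04° (east) — crosses 180°.
Leg 3: -136.14° → -172.40°, shortest Δλ = -36.26° (west) — does not cross 180°.
Leg 4: -172.40° → +71.68°, shortest Δλ = -115.92° (west) — crosses 180°.
Leg 5: +71.68° → -121.53°, shortest Δλ = 166.79° (east) — crosses 180°.
Leg 6: -121.53° → +147.09°, shortest Δλ = -91.38° (west) — crosses 180°.
Total crossings: 5.

5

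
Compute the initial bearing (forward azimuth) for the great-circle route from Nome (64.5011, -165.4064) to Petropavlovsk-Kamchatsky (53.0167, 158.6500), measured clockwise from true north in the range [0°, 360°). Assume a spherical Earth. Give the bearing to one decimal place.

Δλ = 158.6500 − -165.4064 = 324.0564°; wrapped into (−180°, 180°]: -35.9436°.
θ = atan2( sin Δλ · cos φ₂ , cos φ₁ · sin φ₂ − sin φ₁ · cos φ₂ · cos Δλ )
  = atan2(-0.35312, -0.09571) = -105.166° → normalised to [0°, 360°): 254.834°.

254.8°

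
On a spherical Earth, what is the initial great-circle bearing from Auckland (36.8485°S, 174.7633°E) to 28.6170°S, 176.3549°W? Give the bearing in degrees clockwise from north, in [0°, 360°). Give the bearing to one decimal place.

44.7°

Δλ = -176.3549 − 174.7633 = -351.1182°; wrapped into (−180°, 180°]: 8.8818°.
θ = atan2( sin Δλ · cos φ₂ , cos φ₁ · sin φ₂ − sin φ₁ · cos φ₂ · cos Δλ )
  = atan2(0.13554, 0.13686) = 44.721° → normalised to [0°, 360°): 44.721°.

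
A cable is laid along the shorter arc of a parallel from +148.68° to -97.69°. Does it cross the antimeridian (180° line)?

Naïve |-97.69 − 148.68| = 246.37° > 180°, so the shorter arc goes the other way round — across 180°.
Signed shortest Δλ = ((-97.69 − 148.68 + 180) mod 360) − 180 = 113.63°.
Going east by 113.63° from +148.68° passes through 180° before reaching -97.69°.

Yes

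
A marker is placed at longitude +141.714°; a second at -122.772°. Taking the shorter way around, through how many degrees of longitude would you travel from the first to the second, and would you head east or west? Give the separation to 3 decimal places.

Raw difference: -122.772 − 141.714 = -264.486°.
Normalise into (−180°, 180°]: -264.486° + 360° = 95.514°.
Positive ⇒ the second point lies to the east; separation 95.514°.

95.514° east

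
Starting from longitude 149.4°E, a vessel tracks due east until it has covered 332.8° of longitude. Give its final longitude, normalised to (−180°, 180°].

122.2°E

Start at +149.4°; shift +332.8° → +482.2°.
+482.2° lies outside (−180°, 180°]; subtract 360° → +122.2°.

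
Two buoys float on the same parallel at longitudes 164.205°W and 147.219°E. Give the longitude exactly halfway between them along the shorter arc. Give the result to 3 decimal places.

Signed shortest Δλ from -164.205° to +147.219° is -48.576°.
Midpoint longitude = -164.205° + (-48.576°)/2 = -164.205° − 24.288° = -188.493°.
Normalise into (−180°, 180°]: +171.507°.
(The naïve average (-164.205 + +147.219)/2 = -8.493° is on the wrong side of the globe.)

171.507°E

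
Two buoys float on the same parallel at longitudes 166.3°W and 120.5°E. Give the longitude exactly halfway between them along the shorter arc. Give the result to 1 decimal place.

Signed shortest Δλ from -166.3° to +120.5° is -73.2°.
Midpoint longitude = -166.3° + (-73.2°)/2 = -166.3° − 36.6° = -202.9°.
Normalise into (−180°, 180°]: +157.1°.
(The naïve average (-166.3 + +120.5)/2 = -22.9° is on the wrong side of the globe.)

157.1°E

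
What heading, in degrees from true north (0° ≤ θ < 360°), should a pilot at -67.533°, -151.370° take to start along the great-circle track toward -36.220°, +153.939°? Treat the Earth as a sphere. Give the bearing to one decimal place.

287.3°

Δλ = 153.939 − -151.370 = 305.309°; wrapped into (−180°, 180°]: -54.691°.
θ = atan2( sin Δλ · cos φ₂ , cos φ₁ · sin φ₂ − sin φ₁ · cos φ₂ · cos Δλ )
  = atan2(-0.65835, 0.20509) = -72.697° → normalised to [0°, 360°): 287.303°.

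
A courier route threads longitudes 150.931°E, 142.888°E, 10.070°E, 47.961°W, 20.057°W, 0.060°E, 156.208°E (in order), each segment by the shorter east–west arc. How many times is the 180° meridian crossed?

0

Leg 1: +150.931° → +142.888°, shortest Δλ = -8.043° (west) — does not cross 180°.
Leg 2: +142.888° → +10.070°, shortest Δλ = -132.818° (west) — does not cross 180°.
Leg 3: +10.070° → -47.961°, shortest Δλ = -58.031° (west) — does not cross 180°.
Leg 4: -47.961° → -20.057°, shortest Δλ = 27.904° (east) — does not cross 180°.
Leg 5: -20.057° → +0.060°, shortest Δλ = 20.117° (east) — does not cross 180°.
Leg 6: +0.060° → +156.208°, shortest Δλ = 156.148° (east) — does not cross 180°.
Total crossings: 0.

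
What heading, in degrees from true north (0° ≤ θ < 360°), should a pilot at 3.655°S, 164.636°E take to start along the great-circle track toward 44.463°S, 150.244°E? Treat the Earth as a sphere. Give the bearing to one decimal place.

195.2°

Δλ = 150.244 − 164.636 = -14.392°.
θ = atan2( sin Δλ · cos φ₂ , cos φ₁ · sin φ₂ − sin φ₁ · cos φ₂ · cos Δλ )
  = atan2(-0.17739, -0.65495) = -164.845° → normalised to [0°, 360°): 195.155°.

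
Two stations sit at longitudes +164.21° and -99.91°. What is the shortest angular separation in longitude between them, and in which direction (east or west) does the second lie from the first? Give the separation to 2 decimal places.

95.88° east

Raw difference: -99.91 − 164.21 = -264.12°.
Normalise into (−180°, 180°]: -264.12° + 360° = 95.88°.
Positive ⇒ the second point lies to the east; separation 95.88°.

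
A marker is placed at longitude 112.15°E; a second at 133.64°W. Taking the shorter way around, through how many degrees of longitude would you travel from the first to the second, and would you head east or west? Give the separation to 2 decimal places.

Raw difference: -133.64 − 112.15 = -245.79°.
Normalise into (−180°, 180°]: -245.79° + 360° = 114.21°.
Positive ⇒ the second point lies to the east; separation 114.21°.

114.21° east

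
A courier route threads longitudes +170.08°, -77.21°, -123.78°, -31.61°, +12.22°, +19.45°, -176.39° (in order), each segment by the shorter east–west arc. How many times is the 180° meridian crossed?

Leg 1: +170.08° → -77.21°, shortest Δλ = 112.71° (east) — crosses 180°.
Leg 2: -77.21° → -123.78°, shortest Δλ = -46.57° (west) — does not cross 180°.
Leg 3: -123.78° → -31.61°, shortest Δλ = 92.17° (east) — does not cross 180°.
Leg 4: -31.61° → +12.22°, shortest Δλ = 43.83° (east) — does not cross 180°.
Leg 5: +12.22° → +19.45°, shortest Δλ = 7.23° (east) — does not cross 180°.
Leg 6: +19.45° → -176.39°, shortest Δλ = 164.16° (east) — crosses 180°.
Total crossings: 2.

2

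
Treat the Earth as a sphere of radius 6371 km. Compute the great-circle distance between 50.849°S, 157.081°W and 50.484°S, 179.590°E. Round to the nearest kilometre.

Δλ = 179.590 − -157.081 = 336.671°; wrapped into (−180°, 180°]: -23.329°.
Δφ = -50.484 − -50.849 = 0.365°.
a = sin²(Δφ/2) + cos φ₁ · cos φ₂ · sin²(Δλ/2) = 0.016432.
c = 2·atan2(√a, √(1−a)) = 0.25708 rad → d = 6371·c ≈ 1637.86 km.

1638 km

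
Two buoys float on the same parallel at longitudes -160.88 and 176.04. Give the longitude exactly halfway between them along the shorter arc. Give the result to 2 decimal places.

Signed shortest Δλ from -160.88° to +176.04° is -23.08°.
Midpoint longitude = -160.88° + (-23.08°)/2 = -160.88° − 11.54° = -172.42°.
(The naïve average (-160.88 + +176.04)/2 = 7.58° is on the wrong side of the globe.)

-172.42°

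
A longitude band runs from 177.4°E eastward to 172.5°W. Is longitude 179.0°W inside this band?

Yes

Band width going east from +177.4° to -172.5°: ((-172.5 − 177.4) mod 360) = 10.1°.
Offset of -179.0° east of the west edge: ((-179.0 − 177.4) mod 360) = 3.6°.
3.6° ≤ 10.1° ⇒ inside.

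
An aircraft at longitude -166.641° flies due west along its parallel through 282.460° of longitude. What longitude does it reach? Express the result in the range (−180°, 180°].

-89.101°

Start at -166.641°; shift −282.460° → -449.101°.
-449.101° lies outside (−180°, 180°]; add 360° → -89.101°.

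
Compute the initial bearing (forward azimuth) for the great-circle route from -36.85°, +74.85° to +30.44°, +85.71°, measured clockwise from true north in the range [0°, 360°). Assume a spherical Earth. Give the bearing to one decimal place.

10.1°

Δλ = 85.71 − 74.85 = 10.86°.
θ = atan2( sin Δλ · cos φ₂ , cos φ₁ · sin φ₂ − sin φ₁ · cos φ₂ · cos Δλ )
  = atan2(0.16244, 0.91321) = 10.086° → normalised to [0°, 360°): 10.086°.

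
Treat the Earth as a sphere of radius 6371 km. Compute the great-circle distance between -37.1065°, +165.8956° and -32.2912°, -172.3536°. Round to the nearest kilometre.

Δλ = -172.3536 − 165.8956 = -338.2492°; wrapped into (−180°, 180°]: 21.7508°.
Δφ = -32.2912 − -37.1065 = 4.8153°.
a = sin²(Δφ/2) + cos φ₁ · cos φ₂ · sin²(Δλ/2) = 0.025764.
c = 2·atan2(√a, √(1−a)) = 0.32242 rad → d = 6371·c ≈ 2054.12 km.

2054 km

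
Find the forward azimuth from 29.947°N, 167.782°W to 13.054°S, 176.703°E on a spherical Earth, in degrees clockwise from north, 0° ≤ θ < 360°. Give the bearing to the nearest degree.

201°

Δλ = 176.703 − -167.782 = 344.485°; wrapped into (−180°, 180°]: -15.515°.
θ = atan2( sin Δλ · cos φ₂ , cos φ₁ · sin φ₂ − sin φ₁ · cos φ₂ · cos Δλ )
  = atan2(-0.26058, -0.66429) = -158.582° → normalised to [0°, 360°): 201.418°.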